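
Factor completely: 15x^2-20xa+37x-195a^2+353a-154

(3x-13a+14)(5x+15a-11)

Group: 3x(5x+15a-11) + (-13a+14)(5x+15a-11); both groups contain (5x+15a-11).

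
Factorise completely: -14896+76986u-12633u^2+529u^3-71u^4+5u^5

Among the possible rational roots, u = 1/5 is a root, so (5u-1) divides it; the quotient is u^4-14u^3+103u^2-2506u+14896.
Continuing, u = 14 is a root, so (u-14) is a factor; dividing leaves u^3+103u-1064.
Then u = 7 is a root, so (u-7) is a factor; dividing leaves u^2+7u+152.
The quadratic u^2+7u+152 has discriminant -559 < 0 and is irreducible over ℤ.

(5u-1)(u-14)(u-7)(u^2+7u+152)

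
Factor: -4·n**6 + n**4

-n**4·(2·n + 1)·(2·n - 1)

Factor out n**4 first: what remains is -4·n**2 + 1.
Recognize a difference of squares with the parts 1 and 2·n.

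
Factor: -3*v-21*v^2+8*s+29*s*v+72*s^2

Group: 8*s*(9*s+7*v+1) - 3*v*(9*s+7*v+1); both groups contain (9*s+7*v+1).

(8*s-3*v)*(9*s+7*v+1)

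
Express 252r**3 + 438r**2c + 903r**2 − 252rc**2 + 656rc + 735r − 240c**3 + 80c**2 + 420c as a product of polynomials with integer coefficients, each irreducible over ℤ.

Group: 3r(84r**2 − 22rc + 105r − 40c**2 + 60c) + (6c + 7)(84r**2 − 22rc + 105r − 40c**2 + 60c); both groups contain (84r**2 − 22rc + 105r − 40c**2 + 60c), so (3r + 6c + 7) is a factor with cofactor 84r**2 − 22rc + 105r − 40c**2 + 60c.
The cofactor groups again: 84r**2 − 22rc + 105r − 40c**2 + 60c = 12r(7r + 4c) + (−10c + 15)(7r + 4c); both groups contain (7r + 4c), giving (12r − 10c + 15)(7r + 4c).

(12r − 10c + 15)(7r + 4c)(3r + 6c + 7)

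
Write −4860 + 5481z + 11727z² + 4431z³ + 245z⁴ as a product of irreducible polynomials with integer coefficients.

Among the possible rational roots, z = 3/7 is a root, giving the factor (7z − 3) and quotient 35z³ + 648z² + 1953z + 1620.
Then z = −9/5 is a root, so (5z + 9) divides it; the quotient is 7z² + 117z + 180.
The remaining quadratic factors as (7z + 12)(z + 15).

(5z + 9)(7z + 12)(7z − 3)(z + 15)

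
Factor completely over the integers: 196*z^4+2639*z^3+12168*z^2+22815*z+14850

(4*z+15)*(7*z+11)*(7*z+15)*(z+6)

Testing divisors of the constant over divisors of the leading coefficient, z = -11/7 is a root, so (7*z+11) divides it; the quotient is 28*z^3+333*z^2+1215*z+1350.
Continuing, z = -6 is a root, so (z+6) divides it; the quotient is 28*z^2+165*z+225.
The remaining quadratic factors as (7*z+15)(4*z+15).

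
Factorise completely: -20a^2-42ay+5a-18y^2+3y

-(4a+6y-1)(5a+3y)

Group: -4a(5a+3y) + (-6y+1)(5a+3y); both groups contain (5a+3y).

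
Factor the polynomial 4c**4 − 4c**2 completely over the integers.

Factor out 4c**2 first: what remains is c**2 − 1.
Recognize a difference of squares with the parts c and 1.

4c**2(c + 1)(c − 1)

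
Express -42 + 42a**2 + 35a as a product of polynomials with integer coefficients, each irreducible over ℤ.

Pull out the common factor 7, then factor the remaining trinomial.

7(2a + 3)(3a - 2)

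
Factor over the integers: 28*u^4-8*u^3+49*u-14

(7*u-2)*(4*u^3+7)

Group as (28*u^4+49*u) + (-8*u^3-14) = 7*u*(4*u^3+7) - 2*(4*u^3+7).
Both groups share the factor (4*u^3+7).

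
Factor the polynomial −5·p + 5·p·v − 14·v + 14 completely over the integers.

Group as (5·p·v − 5·p) + (−14·v + 14) = 5·p·(v − 1) − 14·(v − 1).
Both groups share the factor (v − 1).

(5·p − 14)·(v − 1)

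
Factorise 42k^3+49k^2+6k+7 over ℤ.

(6k+7)(7k^2+1)

Group as (42k^3+6k) + (49k^2+7) = 6k(7k^2+1) + 7(7k^2+1).
Both groups share the factor (7k^2+1).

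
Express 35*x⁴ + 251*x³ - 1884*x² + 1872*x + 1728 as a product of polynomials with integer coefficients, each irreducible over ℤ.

Trying the rational-root candidates, x = 12/5 is a root, so (5*x - 12) is a factor; dividing leaves 7*x³ + 67*x² - 216*x - 144.
Then x = -4/7 is a root, giving the factor (7*x + 4) and quotient x² + 9*x - 36.
The remaining quadratic factors as (x - 3)(x + 12).

(5*x - 12)*(7*x + 4)*(x + 12)*(x - 3)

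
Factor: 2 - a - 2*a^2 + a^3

Trying the rational-root candidates, a = 2 is a root, so (a - 2) divides it; the quotient is a^2 - 1.
The remaining quadratic factors as (a + 1)(a - 1).

(a + 1)*(a - 1)*(a - 2)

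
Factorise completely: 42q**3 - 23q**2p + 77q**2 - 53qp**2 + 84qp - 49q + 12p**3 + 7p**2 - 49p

(14q - 3p - 7)(3q - 4p + 7)(q + p)

Group: 3q(14q**2 + 11qp - 7q - 3p**2 - 7p) + (-4p + 7)(14q**2 + 11qp - 7q - 3p**2 - 7p); both groups contain (14q**2 + 11qp - 7q - 3p**2 - 7p), so (3q - 4p + 7) is a factor with cofactor 14q**2 + 11qp - 7q - 3p**2 - 7p.
The cofactor groups again: 14q**2 + 11qp - 7q - 3p**2 - 7p = 14q(q + p) + (-3p - 7)(q + p); both groups contain (q + p), giving (14q - 3p - 7)(q + p).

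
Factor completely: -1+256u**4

(4u+1)(4u-1)(16u**2+1)

(4u)⁴ − (1)⁴ = ((4u)² − (1)²)((4u)² + (1)²); the first factor splits again, the second (16u**2+1) is irreducible.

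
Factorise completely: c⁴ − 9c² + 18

(c² − 3)(c² − 6)

Substitute u = c² to get a quadratic in u, then factor.
c² − 3 is irreducible over ℤ (3 is not a perfect square).
c² − 6 is irreducible over ℤ (6 is not a perfect square).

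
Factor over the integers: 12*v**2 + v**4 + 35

(v**2 + 5)*(v**2 + 7)

Substitute u = v**2 to get a quadratic in u, then factor.
v**2 + 7 is irreducible over ℤ (always positive, so no real roots).
v**2 + 5 is irreducible over ℤ (always positive, so no real roots).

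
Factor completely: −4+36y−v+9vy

Group as (9vy−v) + (36y−4) = v(9y−1) + 4(9y−1).
Both groups share the factor (9y−1).

(9y−1)(v+4)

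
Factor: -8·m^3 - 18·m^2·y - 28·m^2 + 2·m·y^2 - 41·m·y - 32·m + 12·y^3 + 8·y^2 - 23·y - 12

Group: 4·m·(-2·m^2 - 6·m·y - 5·m - 4·y^2 - 8·y - 3) + (-3·y + 4)·(-2·m^2 - 6·m·y - 5·m - 4·y^2 - 8·y - 3); both groups contain (-2·m^2 - 6·m·y - 5·m - 4·y^2 - 8·y - 3), so (4·m - 3·y + 4) is a factor with cofactor -2·m^2 - 6·m·y - 5·m - 4·y^2 - 8·y - 3.
The cofactor groups again: -2·m^2 - 6·m·y - 5·m - 4·y^2 - 8·y - 3 = -2·m·(m + 2·y + 1) + (-2·y - 3)·(m + 2·y + 1); both groups contain (m + 2·y + 1), giving -(2·m + 2·y + 3)·(m + 2·y + 1).

-(2·m + 2·y + 3)·(4·m - 3·y + 4)·(m + 2·y + 1)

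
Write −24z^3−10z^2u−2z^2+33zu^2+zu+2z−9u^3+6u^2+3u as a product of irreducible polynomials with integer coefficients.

Group: 4z(−6z^2−7zu−2z+3u^2−3u) + (−3u−1)(−6z^2−7zu−2z+3u^2−3u); both groups contain (−6z^2−7zu−2z+3u^2−3u), so (4z−3u−1) is a factor with cofactor −6z^2−7zu−2z+3u^2−3u.
The cofactor groups again: −6z^2−7zu−2z+3u^2−3u = −3z(2z+3u) + (u−1)(2z+3u); both groups contain (2z+3u), giving −(3z−u+1)(2z+3u).

−(4z−3u−1)(3z−u+1)(2z+3u)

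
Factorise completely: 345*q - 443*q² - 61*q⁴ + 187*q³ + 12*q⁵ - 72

Among the possible rational roots, q = 3/4 is a root, giving the factor (4*q - 3) and quotient 3*q⁴ - 13*q³ + 37*q² - 83*q + 24.
Next, q = 1/3 is a root, so (3*q - 1) is a factor; dividing leaves q³ - 4*q² + 11*q - 24.
Then q = 3 is a root, giving the factor (q - 3) and quotient q² - q + 8.
The quadratic q² - q + 8 has discriminant -31 < 0 and is irreducible over ℤ.

(3*q - 1)*(4*q - 3)*(q - 3)*(q² - q + 8)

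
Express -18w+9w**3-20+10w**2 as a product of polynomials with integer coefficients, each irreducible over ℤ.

(9w+10)(w**2-2)

Group as (9w**3-18w) + (10w**2-20) = 9w(w**2-2) + 10(w**2-2).
Both groups share the factor (w**2-2).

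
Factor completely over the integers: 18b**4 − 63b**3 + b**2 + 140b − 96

By the rational root theorem, b = 1 is a root, giving the factor (b − 1) and quotient 18b**3 − 45b**2 − 44b + 96.
Continuing, b = 8/3 is a root, so (3b − 8) divides it; the quotient is 6b**2 + b − 12.
The remaining quadratic factors as (2b + 3)(3b − 4).

(2b + 3)(3b − 4)(3b − 8)(b − 1)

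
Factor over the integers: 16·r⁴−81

Difference of squares twice: with A = 2·r and B = 3, A⁴ − B⁴ = (A² − B²)(A² + B²), and A² − B² factors again.

(2·r+3)·(2·r−3)·(4·r²+9)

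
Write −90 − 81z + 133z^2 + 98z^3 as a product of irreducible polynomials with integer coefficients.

Trying the rational-root candidates, z = −3/2 is a root, so (2z + 3) is a factor; dividing leaves 49z^2 − 7z − 30.
The remaining quadratic factors as (7z + 5)(7z − 6).

(2z + 3)(7z + 5)(7z − 6)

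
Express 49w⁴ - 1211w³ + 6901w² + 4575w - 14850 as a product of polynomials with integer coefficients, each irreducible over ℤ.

(7w + 11)(7w - 9)(w - 10)(w - 15)

Testing divisors of the constant over divisors of the leading coefficient, w = 10 is a root, so (w - 10) divides it; the quotient is 49w³ - 721w² - 309w + 1485.
Continuing, w = 9/7 is a root, so (7w - 9) is a factor; dividing leaves 7w² - 94w - 165.
The remaining quadratic factors as (w - 15)(7w + 11).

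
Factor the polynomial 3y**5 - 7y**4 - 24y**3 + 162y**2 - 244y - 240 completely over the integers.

(3y + 2)(y + 4)(y - 3)(y**2 - 4y + 10)

Among the possible rational roots, y = 3 is a root, so (y - 3) divides it; the quotient is 3y**4 + 2y**3 - 18y**2 + 108y + 80.
Next, y = -2/3 is a root, giving the factor (3y + 2) and quotient y**3 - 6y + 40.
Next, y = -4 is a root, so (y + 4) divides it; the quotient is y**2 - 4y + 10.
The quadratic y**2 - 4y + 10 has discriminant -24 < 0 and is irreducible over ℤ.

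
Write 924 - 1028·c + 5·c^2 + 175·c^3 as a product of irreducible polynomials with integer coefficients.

Trying the rational-root candidates, c = 6/5 is a root, giving the factor (5·c - 6) and quotient 35·c^2 + 43·c - 154.
The remaining quadratic factors as (5·c + 14)(7·c - 11).

(5·c + 14)·(5·c - 6)·(7·c - 11)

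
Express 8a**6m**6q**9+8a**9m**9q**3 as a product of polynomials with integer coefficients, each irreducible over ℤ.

Every term has a factor of 8a**6m**6q**3; factoring it out leaves a**3m**3+q**6.
Recognize a sum of cubes with the parts am and q**2.

8a**6m**6q**3(am+q**2)(a**2m**2-amq**2+q**4)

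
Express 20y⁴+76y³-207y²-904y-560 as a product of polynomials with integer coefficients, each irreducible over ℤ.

Trying the rational-root candidates, y = -4 is a root, so (y+4) divides it; the quotient is 20y³-4y²-191y-140.
Then y = -5/2 is a root, so (2y+5) is a factor; dividing leaves 10y²-27y-28.
The remaining quadratic factors as (2y-7)(5y+4).

(2y+5)(2y-7)(5y+4)(y+4)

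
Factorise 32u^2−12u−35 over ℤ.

Need a pair with product 32·(−35) = −1120 and sum −12: that's 28 and −40.
Split the middle term: 32u^2+28u − 40u−35 = 4u(8u+7) − 5(8u+7).

(4u−5)(8u+7)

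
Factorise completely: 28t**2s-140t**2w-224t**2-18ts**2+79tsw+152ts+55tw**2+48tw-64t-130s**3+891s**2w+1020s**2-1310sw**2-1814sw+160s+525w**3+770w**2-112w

(4t-10s+7w)(7t+13s-15w+2)(s-5w-8)

Group: 4t(7ts-35tw-56t+13s**2-80sw-102s+75w**2+110w-16) + (-10s+7w)(7ts-35tw-56t+13s**2-80sw-102s+75w**2+110w-16); both groups contain (7ts-35tw-56t+13s**2-80sw-102s+75w**2+110w-16), so (4t-10s+7w) is a factor with cofactor 7ts-35tw-56t+13s**2-80sw-102s+75w**2+110w-16.
The cofactor groups again: 7ts-35tw-56t+13s**2-80sw-102s+75w**2+110w-16 = s(7t+13s-15w+2) + (-5w-8)(7t+13s-15w+2); both groups contain (7t+13s-15w+2), giving (s-5w-8)(7t+13s-15w+2).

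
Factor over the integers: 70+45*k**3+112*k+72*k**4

(8*k+5)*(9*k**3+14)

Group as (72*k**4+112*k) + (45*k**3+70) = 8*k*(9*k**3+14) + 5*(9*k**3+14).
Both groups share the factor (9*k**3+14).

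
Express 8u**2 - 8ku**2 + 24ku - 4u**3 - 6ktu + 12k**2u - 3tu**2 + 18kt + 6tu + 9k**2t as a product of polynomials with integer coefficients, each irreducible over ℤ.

Group: 3t(3k**2 - 2ku + 6k - u**2 + 2u) + 4u(3k**2 - 2ku + 6k - u**2 + 2u); both groups contain (3k**2 - 2ku + 6k - u**2 + 2u), so (3t + 4u) is a factor with cofactor 3k**2 - 2ku + 6k - u**2 + 2u.
The cofactor groups again: 3k**2 - 2ku + 6k - u**2 + 2u = 3k(k - u + 2) + u(k - u + 2); both groups contain (k - u + 2), giving (3k + u)(k - u + 2).

(3k + u)(3t + 4u)(k - u + 2)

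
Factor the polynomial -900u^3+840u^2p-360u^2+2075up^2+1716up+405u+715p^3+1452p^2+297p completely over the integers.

Group: 6u(-150u^2-185up-135u-55p^2-99p) + (-13p-3)(-150u^2-185up-135u-55p^2-99p); both groups contain (-150u^2-185up-135u-55p^2-99p), so (6u-13p-3) is a factor with cofactor -150u^2-185up-135u-55p^2-99p.
The cofactor groups again: -150u^2-185up-135u-55p^2-99p = -10u(15u+11p) + (-5p-9)(15u+11p); both groups contain (15u+11p), giving -(10u+5p+9)(15u+11p).

-(6u-13p-3)(15u+11p)(10u+5p+9)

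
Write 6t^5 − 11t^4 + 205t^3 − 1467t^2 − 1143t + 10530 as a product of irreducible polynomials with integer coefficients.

(2t + 5)(3t − 13)(t − 3)(t^2 + 3t + 54)

Testing divisors of the constant over divisors of the leading coefficient, t = −5/2 is a root, so (2t + 5) divides it; the quotient is 3t^4 − 13t^3 + 135t^2 − 1071t + 2106.
Next, t = 3 is a root, so (t − 3) divides it; the quotient is 3t^3 − 4t^2 + 123t − 702.
Continuing, t = 13/3 is a root, so (3t − 13) is a factor; dividing leaves t^2 + 3t + 54.
The quadratic t^2 + 3t + 54 has discriminant −207 < 0 and is irreducible over ℤ.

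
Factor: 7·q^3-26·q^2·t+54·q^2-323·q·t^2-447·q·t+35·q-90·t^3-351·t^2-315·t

(7·q+2·t+5)·(q+5·t+7)·(q-9·t)

Group: 7·q·(q^2-4·q·t+7·q-45·t^2-63·t) + (2·t+5)·(q^2-4·q·t+7·q-45·t^2-63·t); both groups contain (q^2-4·q·t+7·q-45·t^2-63·t), so (7·q+2·t+5) is a factor with cofactor q^2-4·q·t+7·q-45·t^2-63·t.
The cofactor groups again: q^2-4·q·t+7·q-45·t^2-63·t = q·(q-9·t) + (5·t+7)·(q-9·t); both groups contain (q-9·t), giving (q+5·t+7)·(q-9·t).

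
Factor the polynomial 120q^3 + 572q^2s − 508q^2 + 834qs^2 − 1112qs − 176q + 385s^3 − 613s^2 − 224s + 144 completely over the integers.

Group: 10q(12q^2 + 44qs − 46q + 35s^2 − 43s − 36) + (11s − 4)(12q^2 + 44qs − 46q + 35s^2 − 43s − 36); both groups contain (12q^2 + 44qs − 46q + 35s^2 − 43s − 36), so (10q + 11s − 4) is a factor with cofactor 12q^2 + 44qs − 46q + 35s^2 − 43s − 36.
The cofactor groups again: 12q^2 + 44qs − 46q + 35s^2 − 43s − 36 = 6q(2q + 5s − 9) + (7s + 4)(2q + 5s − 9); both groups contain (2q + 5s − 9), giving (6q + 7s + 4)(2q + 5s − 9).

(10q + 11s − 4)(2q + 5s − 9)(6q + 7s + 4)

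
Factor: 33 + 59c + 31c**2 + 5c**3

Trying the rational-root candidates, c = -11/5 is a root, so (5c + 11) is a factor; dividing leaves c**2 + 4c + 3.
The remaining quadratic factors as (c + 1)(c + 3).

(5c + 11)(c + 1)(c + 3)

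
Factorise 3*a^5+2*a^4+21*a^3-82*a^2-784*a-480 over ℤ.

(3*a+2)*(a+3)*(a-4)*(a^2+a+20)

By the rational root theorem, a = 4 is a root, so (a-4) divides it; the quotient is 3*a^4+14*a^3+77*a^2+226*a+120.
Next, a = -2/3 is a root, giving the factor (3*a+2) and quotient a^3+4*a^2+23*a+60.
Then a = -3 is a root, so (a+3) divides it; the quotient is a^2+a+20.
The quadratic a^2+a+20 has discriminant -79 < 0 and is irreducible over ℤ.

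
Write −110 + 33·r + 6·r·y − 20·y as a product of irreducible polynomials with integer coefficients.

(2·y + 11)·(3·r − 10)

Group as (6·r·y + 33·r) + (−20·y − 110) = 3·r·(2·y + 11) − 10·(2·y + 11).
Both groups share the factor (2·y + 11).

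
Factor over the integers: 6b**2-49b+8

(6b-1)(b-8)

Need a pair with product 6·8 = 48 and sum -49: that's -1 and -48.
Split the middle term: 6b**2-b - 48b+8 = b(6b-1) - 8(6b-1).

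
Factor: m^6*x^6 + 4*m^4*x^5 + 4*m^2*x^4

m^2*x^4*(m^2*x + 2)^2

Every term has a factor of m^2*x^4; factoring it out leaves m^4*x^2 + 4*m^2*x + 4.
Recognize a perfect-square trinomial with the parts 2 and m^2*x.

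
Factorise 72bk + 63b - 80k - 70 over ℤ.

Group as (72bk + 63b) + (-80k - 70) = 9b(8k + 7) - 10(8k + 7).
Both groups share the factor (8k + 7).

(8k + 7)(9b - 10)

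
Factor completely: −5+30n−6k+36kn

(6k+5)(6n−1)

Group as (36kn−6k) + (30n−5) = 6k(6n−1) + 5(6n−1).
Both groups share the factor (6n−1).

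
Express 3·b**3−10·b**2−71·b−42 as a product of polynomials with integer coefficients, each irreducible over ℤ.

Testing divisors of the constant over divisors of the leading coefficient, b = 7 is a root, so (b−7) divides it; the quotient is 3·b**2+11·b+6.
The remaining quadratic factors as (3·b+2)(b+3).

(3·b+2)·(b+3)·(b−7)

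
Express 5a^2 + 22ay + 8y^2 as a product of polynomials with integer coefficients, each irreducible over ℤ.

(5a + 2y)(a + 4y)

Group: 5a(a + 4y) + 2y(a + 4y); both groups contain (a + 4y).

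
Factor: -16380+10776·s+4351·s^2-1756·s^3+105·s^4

By the rational root theorem, s = 13 is a root, giving the factor (s-13) and quotient 105·s^3-391·s^2-732·s+1260.
Next, s = -15/7 is a root, so (7·s+15) divides it; the quotient is 15·s^2-88·s+84.
The remaining quadratic factors as (5·s-6)(3·s-14).

(3·s-14)·(5·s-6)·(7·s+15)·(s-13)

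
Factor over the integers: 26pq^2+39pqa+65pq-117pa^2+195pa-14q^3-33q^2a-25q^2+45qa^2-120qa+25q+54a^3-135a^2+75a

Group: 2q(13pq+39pa-7q^2-27qa+5q-18a^2+15a) + (-3a+5)(13pq+39pa-7q^2-27qa+5q-18a^2+15a); both groups contain (13pq+39pa-7q^2-27qa+5q-18a^2+15a), so (2q-3a+5) is a factor with cofactor 13pq+39pa-7q^2-27qa+5q-18a^2+15a.
The cofactor groups again: 13pq+39pa-7q^2-27qa+5q-18a^2+15a = 13p(q+3a) + (-7q-6a+5)(q+3a); both groups contain (q+3a), giving (13p-7q-6a+5)(q+3a).

(2q-3a+5)(13p-7q-6a+5)(q+3a)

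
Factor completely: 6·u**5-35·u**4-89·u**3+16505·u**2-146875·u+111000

(6·u-5)·(u+15)·(u-8)·(u**2-12·u+185)

By the rational root theorem, u = 5/6 is a root, so (6·u-5) divides it; the quotient is u**4-5·u**3-19·u**2+2735·u-22200.
Continuing, u = -15 is a root, so (u+15) is a factor; dividing leaves u**3-20·u**2+281·u-1480.
Next, u = 8 is a root, giving the factor (u-8) and quotient u**2-12·u+185.
The quadratic u**2-12·u+185 has discriminant -596 < 0 and is irreducible over ℤ.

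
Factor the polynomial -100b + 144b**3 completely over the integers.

4b(6b + 5)(6b - 5)

Factor out 4b, leaving 36b**2 - 25, which is a difference of two squares.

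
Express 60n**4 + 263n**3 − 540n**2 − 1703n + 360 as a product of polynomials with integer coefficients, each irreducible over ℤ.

(3n − 8)(4n + 9)(5n − 1)(n + 5)

Among the possible rational roots, n = 1/5 is a root, so (5n − 1) is a factor; dividing leaves 12n**3 + 55n**2 − 97n − 360.
Then n = 8/3 is a root, so (3n − 8) divides it; the quotient is 4n**2 + 29n + 45.
The remaining quadratic factors as (4n + 9)(n + 5).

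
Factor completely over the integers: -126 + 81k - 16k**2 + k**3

(k - 3)(k - 6)(k - 7)

Among the possible rational roots, k = 3 is a root, so (k - 3) is a factor; dividing leaves k**2 - 13k + 42.
The remaining quadratic factors as (k - 6)(k - 7).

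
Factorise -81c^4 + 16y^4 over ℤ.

Difference of squares twice: with A = 2y and B = 3c, A⁴ − B⁴ = (A² − B²)(A² + B²), and A² − B² factors again.

(2y - 3c)(2y + 3c)(4y^2 + 9c^2)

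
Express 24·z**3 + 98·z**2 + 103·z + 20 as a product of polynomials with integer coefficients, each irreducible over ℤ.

(2·z + 5)·(3·z + 4)·(4·z + 1)

Trying the rational-root candidates, z = -5/2 is a root, so (2·z + 5) is a factor; dividing leaves 12·z**2 + 19·z + 4.
The remaining quadratic factors as (3·z + 4)(4·z + 1).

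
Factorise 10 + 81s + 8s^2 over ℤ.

Need a pair with product 8·10 = 80 and sum 81: that's 80 and 1.
Split the middle term: 8s^2 + 80s + s + 10 = 8s(s + 10) + (s + 10).

(8s + 1)(s + 10)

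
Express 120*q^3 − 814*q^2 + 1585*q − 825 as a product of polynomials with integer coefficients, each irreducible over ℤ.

(4*q − 15)*(5*q − 11)*(6*q − 5)

Trying the rational-root candidates, q = 5/6 is a root, giving the factor (6*q − 5) and quotient 20*q^2 − 119*q + 165.
The remaining quadratic factors as (5*q − 11)(4*q − 15).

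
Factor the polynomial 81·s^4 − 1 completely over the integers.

(3·s + 1)·(3·s − 1)·(9·s^2 + 1)

Difference of squares twice: with A = 3·s and B = 1, A⁴ − B⁴ = (A² − B²)(A² + B²), and A² − B² factors again.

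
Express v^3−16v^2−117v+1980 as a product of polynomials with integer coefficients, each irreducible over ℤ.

By the rational root theorem, v = −11 is a root, so (v+11) divides it; the quotient is v^2−27v+180.
The remaining quadratic factors as (v−15)(v−12).

(v+11)(v−12)(v−15)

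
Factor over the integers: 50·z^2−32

Factor out 2, leaving 25·z^2−16, which is a difference of two squares.

2·(5·z+4)·(5·z−4)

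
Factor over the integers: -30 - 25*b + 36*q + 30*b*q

(5*b + 6)*(6*q - 5)

Group as (30*b*q - 25*b) + (36*q - 30) = 5*b*(6*q - 5) + 6*(6*q - 5).
Both groups share the factor (6*q - 5).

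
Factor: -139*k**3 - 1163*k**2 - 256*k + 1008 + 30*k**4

(5*k - 4)*(6*k + 7)*(k + 4)*(k - 9)

By the rational root theorem, k = 9 is a root, so (k - 9) is a factor; dividing leaves 30*k**3 + 131*k**2 + 16*k - 112.
Continuing, k = -4 is a root, so (k + 4) is a factor; dividing leaves 30*k**2 + 11*k - 28.
The remaining quadratic factors as (5*k - 4)(6*k + 7).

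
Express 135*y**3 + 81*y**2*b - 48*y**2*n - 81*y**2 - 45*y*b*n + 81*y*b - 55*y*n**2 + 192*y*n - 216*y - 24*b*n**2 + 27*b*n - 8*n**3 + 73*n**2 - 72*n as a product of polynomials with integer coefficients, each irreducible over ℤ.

Group: 9*y*(15*y**2 + 9*y*b + 8*y*n - 24*y + 3*b*n + n**2 - 8*n) + (-8*n + 9)*(15*y**2 + 9*y*b + 8*y*n - 24*y + 3*b*n + n**2 - 8*n); both groups contain (15*y**2 + 9*y*b + 8*y*n - 24*y + 3*b*n + n**2 - 8*n), so (9*y - 8*n + 9) is a factor with cofactor 15*y**2 + 9*y*b + 8*y*n - 24*y + 3*b*n + n**2 - 8*n.
The cofactor groups again: 15*y**2 + 9*y*b + 8*y*n - 24*y + 3*b*n + n**2 - 8*n = 3*y*(5*y + 3*b + n - 8) + n*(5*y + 3*b + n - 8); both groups contain (5*y + 3*b + n - 8), giving (3*y + n)*(5*y + 3*b + n - 8).

(9*y - 8*n + 9)*(5*y + 3*b + n - 8)*(3*y + n)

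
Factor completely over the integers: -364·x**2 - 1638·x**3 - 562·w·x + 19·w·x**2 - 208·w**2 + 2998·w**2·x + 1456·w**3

Group: 13·w·(112·w**2 + 110·w·x - 16·w - 117·x**2 - 26·x) + 14·x·(112·w**2 + 110·w·x - 16·w - 117·x**2 - 26·x); both groups contain (112·w**2 + 110·w·x - 16·w - 117·x**2 - 26·x), so (13·w + 14·x) is a factor with cofactor 112·w**2 + 110·w·x - 16·w - 117·x**2 - 26·x.
The cofactor groups again: 112·w**2 + 110·w·x - 16·w - 117·x**2 - 26·x = 8·w·(14·w - 9·x - 2) + 13·x·(14·w - 9·x - 2); both groups contain (14·w - 9·x - 2), giving (8·w + 13·x)·(14·w - 9·x - 2).

(13·w + 14·x)·(14·w - 9·x - 2)·(8·w + 13·x)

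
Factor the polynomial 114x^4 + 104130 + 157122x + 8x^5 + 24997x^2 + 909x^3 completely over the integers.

(2x + 13)(4x + 3)(x + 15)(x^2 - 8x + 178)

Trying the rational-root candidates, x = -15 is a root, so (x + 15) is a factor; dividing leaves 8x^4 - 6x^3 + 999x^2 + 10012x + 6942.
Next, x = -3/4 is a root, giving the factor (4x + 3) and quotient 2x^3 - 3x^2 + 252x + 2314.
Then x = -13/2 is a root, so (2x + 13) is a factor; dividing leaves x^2 - 8x + 178.
The quadratic x^2 - 8x + 178 has discriminant -648 < 0 and is irreducible over ℤ.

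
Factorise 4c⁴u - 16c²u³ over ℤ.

4c²u(c + 2u)(c - 2u)

Every term has a factor of 4c²u. Then c² - 4u² = (c)² − (2u)².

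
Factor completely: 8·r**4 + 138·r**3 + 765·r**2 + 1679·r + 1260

Among the possible rational roots, r = -9 is a root, giving the factor (r + 9) and quotient 8·r**3 + 66·r**2 + 171·r + 140.
Continuing, r = -5/2 is a root, so (2·r + 5) divides it; the quotient is 4·r**2 + 23·r + 28.
The remaining quadratic factors as (r + 4)(4·r + 7).

(2·r + 5)·(4·r + 7)·(r + 4)·(r + 9)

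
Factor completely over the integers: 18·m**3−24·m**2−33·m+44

(3·m−4)·(6·m**2−11)

Group as (18·m**3−33·m) + (−24·m**2+44) = 3·m·(6·m**2−11) − 4·(6·m**2−11).
Both groups share the factor (6·m**2−11).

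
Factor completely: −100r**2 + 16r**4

4r**2(2r + 5)(2r − 5)

Pull out the common factor 4r**2; 4r**2 − 25 is a difference of squares.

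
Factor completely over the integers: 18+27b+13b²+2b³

(2b+3)(b+2)(b+3)

By the rational root theorem, b = -2 is a root, so (b+2) is a factor; dividing leaves 2b²+9b+9.
The remaining quadratic factors as (2b+3)(b+3).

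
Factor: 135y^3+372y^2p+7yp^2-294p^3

Group: 9y(15y^2+53yp+42p^2) - 7p(15y^2+53yp+42p^2); both groups contain (15y^2+53yp+42p^2), so (9y-7p) is a factor with cofactor 15y^2+53yp+42p^2.
The cofactor groups again: 15y^2+53yp+42p^2 = 5y(3y+7p) + 6p(3y+7p); both groups contain (3y+7p), giving (5y+6p)(3y+7p).

(9y-7p)(5y+6p)(3y+7p)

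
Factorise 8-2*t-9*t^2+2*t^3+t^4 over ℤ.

By the rational root theorem, t = -4 is a root, so (t+4) is a factor; dividing leaves t^3-2*t^2-t+2.
Then t = 2 is a root, so (t-2) is a factor; dividing leaves t^2-1.
The remaining quadratic factors as (t+1)(t-1).

(t+1)*(t+4)*(t-1)*(t-2)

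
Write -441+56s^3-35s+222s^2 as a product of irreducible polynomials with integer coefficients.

(2s+7)(4s+7)(7s-9)

Testing divisors of the constant over divisors of the leading coefficient, s = -7/4 is a root, so (4s+7) divides it; the quotient is 14s^2+31s-63.
The remaining quadratic factors as (2s+7)(7s-9).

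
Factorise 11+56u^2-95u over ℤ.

(7u-11)(8u-1)

Need a pair with product 56·11 = 616 and sum -95: that's -88 and -7.
Split the middle term: 56u^2-88u - 7u+11 = 8u(7u-11) - (7u-11).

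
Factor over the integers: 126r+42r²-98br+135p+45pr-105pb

-(15p+14r)(7b-3r-9)

Group: -15p(7b-3r-9) - 14r(7b-3r-9); both groups contain (7b-3r-9).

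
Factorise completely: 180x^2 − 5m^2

5(6x − m)(6x + m)

Pull out the common factor 5; 36x^2 − m^2 is a difference of squares.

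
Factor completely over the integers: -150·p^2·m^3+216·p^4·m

6·m·p^2·(6·p-5·m)·(6·p+5·m)

Every term has a factor of 6·p^2·m. Then 36·p^2-25·m^2 = (6·p)² − (5·m)².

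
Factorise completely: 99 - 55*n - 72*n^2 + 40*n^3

Group as (40*n^3 - 55*n) + (-72*n^2 + 99) = 5*n*(8*n^2 - 11) - 9*(8*n^2 - 11).
Both groups share the factor (8*n^2 - 11).

(5*n - 9)*(8*n^2 - 11)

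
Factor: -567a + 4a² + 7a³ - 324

(7a + 4)(a + 9)(a - 9)

Among the possible rational roots, a = 9 is a root, so (a - 9) is a factor; dividing leaves 7a² + 67a + 36.
The remaining quadratic factors as (7a + 4)(a + 9).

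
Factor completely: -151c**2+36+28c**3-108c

By the rational root theorem, c = 6 is a root, so (c-6) is a factor; dividing leaves 28c**2+17c-6.
The remaining quadratic factors as (7c+6)(4c-1).

(4c-1)(7c+6)(c-6)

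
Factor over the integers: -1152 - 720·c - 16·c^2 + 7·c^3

Testing divisors of the constant over divisors of the leading coefficient, c = -12/7 is a root, so (7·c + 12) is a factor; dividing leaves c^2 - 4·c - 96.
The remaining quadratic factors as (c + 8)(c - 12).

(7·c + 12)·(c + 8)·(c - 12)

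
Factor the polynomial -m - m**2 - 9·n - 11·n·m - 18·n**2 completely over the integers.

-(2·n + m + 1)·(9·n + m)

Group: -9·n·(2·n + m + 1) - m·(2·n + m + 1); both groups contain (2·n + m + 1).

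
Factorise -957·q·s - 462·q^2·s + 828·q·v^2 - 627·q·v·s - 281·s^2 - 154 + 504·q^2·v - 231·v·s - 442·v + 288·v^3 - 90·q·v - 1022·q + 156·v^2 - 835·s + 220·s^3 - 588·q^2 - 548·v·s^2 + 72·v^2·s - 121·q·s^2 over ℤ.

(12·v - 11·s - 14)·(6·q + 3·v + 5·s + 1)·(7·q + 8·v - 4·s + 11)

Group: 12·v·(42·q^2 + 69·q·v + 11·q·s + 73·q + 24·v^2 + 28·v·s + 41·v - 20·s^2 + 51·s + 11) + (-11·s - 14)·(42·q^2 + 69·q·v + 11·q·s + 73·q + 24·v^2 + 28·v·s + 41·v - 20·s^2 + 51·s + 11); both groups contain (42·q^2 + 69·q·v + 11·q·s + 73·q + 24·v^2 + 28·v·s + 41·v - 20·s^2 + 51·s + 11), so (12·v - 11·s - 14) is a factor with cofactor 42·q^2 + 69·q·v + 11·q·s + 73·q + 24·v^2 + 28·v·s + 41·v - 20·s^2 + 51·s + 11.
The cofactor groups again: 42·q^2 + 69·q·v + 11·q·s + 73·q + 24·v^2 + 28·v·s + 41·v - 20·s^2 + 51·s + 11 = 6·q·(7·q + 8·v - 4·s + 11) + (3·v + 5·s + 1)·(7·q + 8·v - 4·s + 11); both groups contain (7·q + 8·v - 4·s + 11), giving (6·q + 3·v + 5·s + 1)·(7·q + 8·v - 4·s + 11).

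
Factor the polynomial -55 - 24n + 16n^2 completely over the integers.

Need a pair with product 16·(-55) = -880 and sum -24: that's -44 and 20.
Split the middle term: 16n^2 - 44n + 20n - 55 = 4n(4n - 11) + 5(4n - 11).

(4n + 5)(4n - 11)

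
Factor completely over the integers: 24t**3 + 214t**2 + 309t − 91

(4t − 1)(6t + 13)(t + 7)

By the rational root theorem, t = −13/6 is a root, so (6t + 13) divides it; the quotient is 4t**2 + 27t − 7.
The remaining quadratic factors as (t + 7)(4t − 1).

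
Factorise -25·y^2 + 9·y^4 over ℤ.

Factor out y^2 first: what remains is 9·y^2 - 25.
Recognize a difference of squares with the parts 3·y and 5.

y^2·(3·y + 5)·(3·y - 5)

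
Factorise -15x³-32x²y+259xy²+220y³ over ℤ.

Group: 3x(-5x²-29xy-20y²) - 11y(-5x²-29xy-20y²); both groups contain (-5x²-29xy-20y²), so (3x-11y) is a factor with cofactor -5x²-29xy-20y².
The cofactor groups again: -5x²-29xy-20y² = -x(5x+4y) - 5y(5x+4y); both groups contain (5x+4y), giving -(x+5y)(5x+4y).

-(3x-11y)(5x+4y)(x+5y)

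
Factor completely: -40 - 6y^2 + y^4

(y^2 + 4)(y^2 - 10)

Substitute u = y^2 to get a quadratic in u, then factor.
y^2 + 4 is irreducible over ℤ (sum of squares).
y^2 - 10 is irreducible over ℤ (10 is not a perfect square).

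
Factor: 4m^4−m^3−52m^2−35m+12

By the rational root theorem, m = −1 is a root, so (m+1) divides it; the quotient is 4m^3−5m^2−47m+12.
Then m = −3 is a root, giving the factor (m+3) and quotient 4m^2−17m+4.
The remaining quadratic factors as (m−4)(4m−1).

(4m−1)(m+1)(m+3)(m−4)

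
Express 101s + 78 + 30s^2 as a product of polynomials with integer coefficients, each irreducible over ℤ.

(5s + 6)(6s + 13)

Need a pair with product 30·78 = 2340 and sum 101: that's 36 and 65.
Split the middle term: 30s^2 + 36s + 65s + 78 = 6s(5s + 6) + 13(5s + 6).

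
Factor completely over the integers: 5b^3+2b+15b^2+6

(b+3)(5b^2+2)

Group as (5b^3+2b) + (15b^2+6) = b(5b^2+2) + 3(5b^2+2).
Both groups share the factor (5b^2+2).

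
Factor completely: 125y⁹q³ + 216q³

q³(5y³ + 6)(25y⁶ - 30y³ + 36)

Every term has a factor of q³; factoring it out leaves 125y⁹ + 216.
Recognize a sum of cubes with the parts 6 and 5y³.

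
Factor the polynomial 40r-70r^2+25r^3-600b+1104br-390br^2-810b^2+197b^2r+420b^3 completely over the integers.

(15b-r)(4b+5r-10)(7b-5r+4)

Group: 15b(28b^2+15br-54b-25r^2+70r-40) - r(28b^2+15br-54b-25r^2+70r-40); both groups contain (28b^2+15br-54b-25r^2+70r-40), so (15b-r) is a factor with cofactor 28b^2+15br-54b-25r^2+70r-40.
The cofactor groups again: 28b^2+15br-54b-25r^2+70r-40 = 7b(4b+5r-10) + (-5r+4)(4b+5r-10); both groups contain (4b+5r-10), giving (7b-5r+4)(4b+5r-10).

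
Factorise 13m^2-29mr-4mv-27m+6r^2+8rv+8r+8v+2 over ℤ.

(13m-3r-4v-1)(m-2r-2)

Group: m(13m-3r-4v-1) + (-2r-2)(13m-3r-4v-1); both groups contain (13m-3r-4v-1).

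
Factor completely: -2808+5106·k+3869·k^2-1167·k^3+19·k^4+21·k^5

(3·k+4)·(7·k-3)·(k+9)·(k^2-9·k+26)

Among the possible rational roots, k = 3/7 is a root, so (7·k-3) is a factor; dividing leaves 3·k^4+4·k^3-165·k^2+482·k+936.
Next, k = -9 is a root, so (k+9) divides it; the quotient is 3·k^3-23·k^2+42·k+104.
Continuing, k = -4/3 is a root, so (3·k+4) is a factor; dividing leaves k^2-9·k+26.
The quadratic k^2-9·k+26 has discriminant -23 < 0 and is irreducible over ℤ.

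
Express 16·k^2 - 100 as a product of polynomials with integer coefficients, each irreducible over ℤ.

4·(2·k + 5)·(2·k - 5)

Pull out the common factor 4; 4·k^2 - 25 is a difference of squares.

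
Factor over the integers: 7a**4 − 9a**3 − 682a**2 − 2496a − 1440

By the rational root theorem, a = −6 is a root, so (a + 6) divides it; the quotient is 7a**3 − 51a**2 − 376a − 240.
Then a = −4 is a root, so (a + 4) is a factor; dividing leaves 7a**2 − 79a − 60.
The remaining quadratic factors as (7a + 5)(a − 12).

(7a + 5)(a + 4)(a + 6)(a − 12)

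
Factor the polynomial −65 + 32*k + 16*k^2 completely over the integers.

(4*k + 13)*(4*k − 5)

Need a pair with product 16·(−65) = −1040 and sum 32: that's −20 and 52.
Split the middle term: 16*k^2 − 20*k + 52*k − 65 = 4*k*(4*k − 5) + 13*(4*k − 5).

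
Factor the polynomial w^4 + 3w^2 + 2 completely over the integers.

Substitute u = w^2 to get a quadratic in u, then factor.
w^2 + 2 is irreducible over ℤ (always positive, so no real roots).
w^2 + 1 is irreducible over ℤ (sum of squares).

(w^2 + 1)(w^2 + 2)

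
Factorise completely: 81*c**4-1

(3*c+1)*(3*c-1)*(9*c**2+1)

Difference of squares twice: with A = 3*c and B = 1, A⁴ − B⁴ = (A² − B²)(A² + B²), and A² − B² factors again.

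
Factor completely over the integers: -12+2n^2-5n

Need a pair with product 2·(-12) = -24 and sum -5: that's 3 and -8.
Split the middle term: 2n^2+3n - 8n-12 = n(2n+3) - 4(2n+3).

(2n+3)(n-4)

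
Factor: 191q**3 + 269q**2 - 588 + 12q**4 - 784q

(3q + 2)(4q - 7)(q + 14)(q + 3)

Testing divisors of the constant over divisors of the leading coefficient, q = -3 is a root, so (q + 3) is a factor; dividing leaves 12q**3 + 155q**2 - 196q - 196.
Continuing, q = -2/3 is a root, so (3q + 2) divides it; the quotient is 4q**2 + 49q - 98.
The remaining quadratic factors as (q + 14)(4q - 7).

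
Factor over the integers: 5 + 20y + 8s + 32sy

Group as (32sy + 8s) + (20y + 5) = 8s(4y + 1) + 5(4y + 1).
Both groups share the factor (4y + 1).

(4y + 1)(8s + 5)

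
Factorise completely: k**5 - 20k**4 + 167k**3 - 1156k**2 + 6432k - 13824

(k - 4)(k - 8)(k - 9)(k**2 + k + 48)

Trying the rational-root candidates, k = 8 is a root, giving the factor (k - 8) and quotient k**4 - 12k**3 + 71k**2 - 588k + 1728.
Next, k = 4 is a root, so (k - 4) is a factor; dividing leaves k**3 - 8k**2 + 39k - 432.
Continuing, k = 9 is a root, so (k - 9) is a factor; dividing leaves k**2 + k + 48.
The quadratic k**2 + k + 48 has discriminant -191 < 0 and is irreducible over ℤ.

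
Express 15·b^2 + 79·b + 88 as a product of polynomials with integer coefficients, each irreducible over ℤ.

Need a pair with product 15·88 = 1320 and sum 79: that's 55 and 24.
Split the middle term: 15·b^2 + 55·b + 24·b + 88 = 5·b·(3·b + 11) + 8·(3·b + 11).

(3·b + 11)·(5·b + 8)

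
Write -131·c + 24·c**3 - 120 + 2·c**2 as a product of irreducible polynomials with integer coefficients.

(2·c + 3)·(3·c - 8)·(4·c + 5)

Testing divisors of the constant over divisors of the leading coefficient, c = -5/4 is a root, so (4·c + 5) divides it; the quotient is 6·c**2 - 7·c - 24.
The remaining quadratic factors as (2·c + 3)(3·c - 8).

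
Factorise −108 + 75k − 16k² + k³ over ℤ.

(k − 3)(k − 4)(k − 9)

By the rational root theorem, k = 9 is a root, so (k − 9) divides it; the quotient is k² − 7k + 12.
The remaining quadratic factors as (k − 3)(k − 4).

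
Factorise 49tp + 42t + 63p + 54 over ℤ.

(7p + 6)(7t + 9)

Group as (49tp + 42t) + (63p + 54) = 7t(7p + 6) + 9(7p + 6).
Both groups share the factor (7p + 6).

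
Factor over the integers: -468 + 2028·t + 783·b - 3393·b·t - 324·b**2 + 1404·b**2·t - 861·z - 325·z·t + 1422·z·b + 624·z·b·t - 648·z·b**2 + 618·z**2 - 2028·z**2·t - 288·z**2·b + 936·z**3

(12·z - 12·b + 13)·(6·z - 13·t + 3)·(13·z + 9·b - 12)

Group: 13·z·(72·z**2 - 72·z·b - 156·z·t + 114·z + 156·b·t - 36·b - 169·t + 39) + (9·b - 12)·(72·z**2 - 72·z·b - 156·z·t + 114·z + 156·b·t - 36·b - 169·t + 39); both groups contain (72·z**2 - 72·z·b - 156·z·t + 114·z + 156·b·t - 36·b - 169·t + 39), so (13·z + 9·b - 12) is a factor with cofactor 72·z**2 - 72·z·b - 156·z·t + 114·z + 156·b·t - 36·b - 169·t + 39.
The cofactor groups again: 72·z**2 - 72·z·b - 156·z·t + 114·z + 156·b·t - 36·b - 169·t + 39 = 6·z·(12·z - 12·b + 13) + (-13·t + 3)·(12·z - 12·b + 13); both groups contain (12·z - 12·b + 13), giving (6·z - 13·t + 3)·(12·z - 12·b + 13).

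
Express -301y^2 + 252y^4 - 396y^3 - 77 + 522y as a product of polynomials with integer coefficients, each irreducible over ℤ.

Testing divisors of the constant over divisors of the leading coefficient, y = -7/6 is a root, so (6y + 7) is a factor; dividing leaves 42y^3 - 115y^2 + 84y - 11.
Then y = 1/6 is a root, giving the factor (6y - 1) and quotient 7y^2 - 18y + 11.
The remaining quadratic factors as (7y - 11)(y - 1).

(6y + 7)(6y - 1)(7y - 11)(y - 1)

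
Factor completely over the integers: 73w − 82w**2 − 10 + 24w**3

Trying the rational-root candidates, w = 2 is a root, so (w − 2) is a factor; dividing leaves 24w**2 − 34w + 5.
The remaining quadratic factors as (4w − 5)(6w − 1).

(4w − 5)(6w − 1)(w − 2)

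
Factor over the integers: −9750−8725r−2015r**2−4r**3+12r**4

By the rational root theorem, r = −10 is a root, giving the factor (r+10) and quotient 12r**3−124r**2−775r−975.
Next, r = −5/2 is a root, so (2r+5) divides it; the quotient is 6r**2−77r−195.
The remaining quadratic factors as (r−15)(6r+13).

(2r+5)(6r+13)(r+10)(r−15)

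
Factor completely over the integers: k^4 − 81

(k + 3)·(k − 3)·(k^2 + 9)

Substitute u = k^2 to get a quadratic in u, then factor.
k^2 + 9 is irreducible over ℤ (sum of squares).
k^2 − 9 is a difference of squares.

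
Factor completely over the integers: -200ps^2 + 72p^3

8p(3p + 5s)(3p - 5s)

Factor out 8p, leaving 9p^2 - 25s^2, which is a difference of two squares.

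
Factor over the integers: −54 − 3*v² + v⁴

Substitute u = v² to get a quadratic in u, then factor.
v² + 6 is irreducible over ℤ (always positive, so no real roots).
v² − 9 is a difference of squares.

(v + 3)*(v − 3)*(v² + 6)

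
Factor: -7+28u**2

Pull out the common factor 7; 4u**2-1 is a difference of squares.

7(2u+1)(2u-1)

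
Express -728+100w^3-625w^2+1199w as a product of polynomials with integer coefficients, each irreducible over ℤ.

Trying the rational-root candidates, w = 8/5 is a root, so (5w-8) is a factor; dividing leaves 20w^2-93w+91.
The remaining quadratic factors as (5w-7)(4w-13).

(4w-13)(5w-7)(5w-8)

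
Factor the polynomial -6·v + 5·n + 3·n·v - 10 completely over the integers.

Group as (3·n·v + 5·n) + (-6·v - 10) = n·(3·v + 5) - 2·(3·v + 5).
Both groups share the factor (3·v + 5).

(3·v + 5)·(n - 2)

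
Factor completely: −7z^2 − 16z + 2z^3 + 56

(2z − 7)(z^2 − 8)

Group as (2z^3 − 16z) + (−7z^2 + 56) = 2z(z^2 − 8) − 7(z^2 − 8).
Both groups share the factor (z^2 − 8).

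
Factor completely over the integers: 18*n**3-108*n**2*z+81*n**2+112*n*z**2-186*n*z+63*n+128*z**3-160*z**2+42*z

(2*n-8*z+7)*(3*n+2*z)*(3*n-8*z+3)

Group: 3*n*(6*n**2-40*n*z+27*n+64*z**2-80*z+21) + 2*z*(6*n**2-40*n*z+27*n+64*z**2-80*z+21); both groups contain (6*n**2-40*n*z+27*n+64*z**2-80*z+21), so (3*n+2*z) is a factor with cofactor 6*n**2-40*n*z+27*n+64*z**2-80*z+21.
The cofactor groups again: 6*n**2-40*n*z+27*n+64*z**2-80*z+21 = 3*n*(2*n-8*z+7) + (-8*z+3)*(2*n-8*z+7); both groups contain (2*n-8*z+7), giving (3*n-8*z+3)*(2*n-8*z+7).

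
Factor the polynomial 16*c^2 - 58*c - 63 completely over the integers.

(2*c - 9)*(8*c + 7)

Need a pair with product 16·(-63) = -1008 and sum -58: that's -72 and 14.
Split the middle term: 16*c^2 - 72*c + 14*c - 63 = 8*c*(2*c - 9) + 7*(2*c - 9).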